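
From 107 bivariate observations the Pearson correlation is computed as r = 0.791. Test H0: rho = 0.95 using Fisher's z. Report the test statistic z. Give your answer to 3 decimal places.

Fisher z: atanh(0.791) = 1.074098, atanh(0.95) = 1.831781
z = (z_r − z_0)·√(n−3) = (1.074098 − 1.831781)·√104 = -0.757683 · 10.198039 = -7.727

-7.727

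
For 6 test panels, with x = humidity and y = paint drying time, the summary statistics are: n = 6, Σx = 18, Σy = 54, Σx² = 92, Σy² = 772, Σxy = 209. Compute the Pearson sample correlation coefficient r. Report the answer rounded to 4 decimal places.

0.4508

Numerator: nΣxy − (Σx)(Σy) = 6·209 − (18)(54) = 282
Denominator: √[(nΣx²−(Σx)²)(nΣy²−(Σy)²)]
  nΣx²−(Σx)² = 6·92 − 324 = 228;  nΣy²−(Σy)² = 6·772 − 2916 = 1716
  √(228·1716) = √391248 = 625.4982
r = 282 / 625.4982 = 0.4508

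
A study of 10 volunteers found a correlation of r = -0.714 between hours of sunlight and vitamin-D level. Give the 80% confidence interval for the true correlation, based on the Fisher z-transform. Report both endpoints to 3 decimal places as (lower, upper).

z_r = atanh(-0.714) = -0.895297;  SE = 1/√(n−3) = 1/√7 = 0.377964
z-limits: -0.895297 ± 1.282·0.377964 = -0.895297 ± 0.484550 = [-1.379847, -0.410747]
ρ-limits: (tanh -1.379847, tanh -0.410747) = (-0.881, -0.389)

(-0.881, -0.389)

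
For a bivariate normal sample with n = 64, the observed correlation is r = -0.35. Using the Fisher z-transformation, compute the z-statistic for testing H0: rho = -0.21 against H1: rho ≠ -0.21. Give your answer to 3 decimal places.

-1.189

Fisher z: atanh(-0.35) = -0.365444, atanh(-0.21) = -0.213171
z = (z_r − z_0)·√(n−3) = (-0.365444 − (-0.213171))·√61 = -0.152273 · 7.810250 = -1.189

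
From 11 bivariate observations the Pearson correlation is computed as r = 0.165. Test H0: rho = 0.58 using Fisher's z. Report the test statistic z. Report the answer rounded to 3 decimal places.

z_r = atanh(0.165) = 0.166522,  z_0 = atanh(0.58) = 0.662463
SE = 1/√(n−3) = 1/√8 = 0.353553
z = (z_r − z_0)/SE = (0.166522 − 0.662463) / 0.353553 = -0.495941 / 0.353553 = -1.403

-1.403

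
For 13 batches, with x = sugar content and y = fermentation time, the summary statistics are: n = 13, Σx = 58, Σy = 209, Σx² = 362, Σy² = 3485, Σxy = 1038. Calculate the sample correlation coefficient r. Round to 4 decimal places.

Numerator: nΣxy − (Σx)(Σy) = 13·1038 − (58)(209) = 1372
Denominator: √[(nΣx²−(Σx)²)(nΣy²−(Σy)²)]
  nΣx²−(Σx)² = 13·362 − 3364 = 1342;  nΣy²−(Σy)² = 13·3485 − 43681 = 1624
  √(1342·1624) = √2179408 = 1476.2818
r = 1372 / 1476.2818 = 0.9294

0.9294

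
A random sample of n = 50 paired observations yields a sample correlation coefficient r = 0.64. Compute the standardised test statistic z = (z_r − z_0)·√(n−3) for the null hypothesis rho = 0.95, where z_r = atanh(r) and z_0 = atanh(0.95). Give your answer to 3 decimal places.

Fisher z: atanh(0.64) = 0.758174, atanh(0.95) = 1.831781
z = (z_r − z_0)·√(n−3) = (0.758174 − 1.831781)·√47 = -1.073607 · 6.855655 = -7.360

-7.360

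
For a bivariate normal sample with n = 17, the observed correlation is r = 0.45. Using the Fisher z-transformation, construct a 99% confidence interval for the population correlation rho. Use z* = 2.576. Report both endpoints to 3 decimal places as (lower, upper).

Fisher z: z_r = atanh(r) = ½·ln((1+0.45)/(1−0.45)) = 0.484700
SE(z) = 1/√(n−3) = 1/√14 = 0.267261
99% ⇒ z* = 2.576; margin = 2.576·0.267261 = 0.688464
CI on z-scale: (-0.203764, 1.173164)
Back-transform: tanh(-0.203764) = -0.200990, tanh(1.173164) = 0.825284

(-0.201, 0.825)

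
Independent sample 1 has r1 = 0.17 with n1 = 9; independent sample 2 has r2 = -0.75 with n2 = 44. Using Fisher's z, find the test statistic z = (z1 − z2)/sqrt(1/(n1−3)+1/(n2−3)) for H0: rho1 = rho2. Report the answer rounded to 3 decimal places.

Fisher z-transforms: z1 = atanh(0.17) = 0.171667, z2 = atanh(-0.75) = -0.972955; difference d = 1.144622
Var(d) = 1/6 + 1/41 = 0.1666667 + 0.0243902 = 0.1910569
z = d/√Var(d) = 1.144622 / √0.1910569 = 1.144622 / 0.437101 = 2.619

2.619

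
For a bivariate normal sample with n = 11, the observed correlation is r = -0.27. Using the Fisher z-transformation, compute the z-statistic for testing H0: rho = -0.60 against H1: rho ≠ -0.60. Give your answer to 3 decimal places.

Fisher z: atanh(-0.27) = -0.276864, atanh(-0.60) = -0.693147
z = (z_r − z_0)·√(n−3) = (-0.276864 − (-0.693147))·√8 = 0.416283 · 2.828427 = 1.177

1.177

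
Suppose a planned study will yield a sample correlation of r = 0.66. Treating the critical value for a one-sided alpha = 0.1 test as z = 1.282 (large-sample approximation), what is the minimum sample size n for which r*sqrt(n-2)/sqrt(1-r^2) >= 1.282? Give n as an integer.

Need r·√(n−2)/√(1−r²) ≥ 1.282
√(n−2) ≥ 1.282·√(1−0.4356) / 0.66 = 1.282·0.751266 / 0.66 = 1.4593
n−2 ≥ 2.1296  ⇒  n ≥ 4.1296
Smallest integer n = 5

5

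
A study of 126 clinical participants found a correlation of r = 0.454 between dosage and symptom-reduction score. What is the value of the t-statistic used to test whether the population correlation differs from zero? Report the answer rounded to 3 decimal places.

5.674

t = r·√(n−2) / √(1−r²) with r = 0.454, n = 126
  = 0.454·√124 / √(1 − 0.206116)
  = 0.454·11.135529 / 0.891002
  = 5.055530 / 0.891002 = 5.674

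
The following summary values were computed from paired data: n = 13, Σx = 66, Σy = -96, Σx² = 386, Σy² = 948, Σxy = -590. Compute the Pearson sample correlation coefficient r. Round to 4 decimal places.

Numerator: nΣxy − (Σx)(Σy) = 13·(-590) − (66)(-96) = -1334
Denominator: √[(nΣx²−(Σx)²)(nΣy²−(Σy)²)]
  nΣx²−(Σx)² = 13·386 − 4356 = 662;  nΣy²−(Σy)² = 13·948 − 9216 = 3108
  √(662·3108) = √2057496 = 1434.3974
r = -1334 / 1434.3974 = -0.9300

-0.9300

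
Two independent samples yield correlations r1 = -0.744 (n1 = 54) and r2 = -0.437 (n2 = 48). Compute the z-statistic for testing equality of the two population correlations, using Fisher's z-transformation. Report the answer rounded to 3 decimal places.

-2.400

Fisher z-transforms: z1 = atanh(-0.744) = -0.959380, z2 = atanh(-0.437) = -0.468517; difference d = -0.490863
Var(d) = 1/51 + 1/45 = 0.0196078 + 0.0222222 = 0.0418300
z = d/√Var(d) = -0.490863 / √0.0418300 = -0.490863 / 0.204524 = -2.400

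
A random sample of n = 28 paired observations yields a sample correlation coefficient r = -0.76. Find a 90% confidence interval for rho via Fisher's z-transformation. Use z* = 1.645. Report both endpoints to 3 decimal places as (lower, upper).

(-0.868, -0.583)

z_r = atanh(-0.76) = -0.996215;  SE = 1/√(n−3) = 1/√25 = 0.200000
z-limits: -0.996215 ± 1.645·0.200000 = -0.996215 ± 0.329000 = [-1.325215, -0.667215]
ρ-limits: (tanh -1.325215, tanh -0.667215) = (-0.868, -0.583)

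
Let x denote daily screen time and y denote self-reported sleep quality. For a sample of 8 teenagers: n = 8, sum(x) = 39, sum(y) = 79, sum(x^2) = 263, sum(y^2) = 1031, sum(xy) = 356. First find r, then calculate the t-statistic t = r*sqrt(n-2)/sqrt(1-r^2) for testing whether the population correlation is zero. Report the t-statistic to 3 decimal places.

Numerator: nΣxy − (Σx)(Σy) = 8·356 − (39)(79) = -233
Denominator: √[(nΣx²−(Σx)²)(nΣy²−(Σy)²)]
  nΣx²−(Σx)² = 8·263 − 1521 = 583;  nΣy²−(Σy)² = 8·1031 − 6241 = 2007
  √(583·2007) = √1170081 = 1081.7028
r = -233 / 1081.7028 = -0.2154
t = r·√(n−2)/√(1−r²) = -0.2154·√6 / √(1−0.046397) = -0.527620 / 0.976526 = -0.540

-0.540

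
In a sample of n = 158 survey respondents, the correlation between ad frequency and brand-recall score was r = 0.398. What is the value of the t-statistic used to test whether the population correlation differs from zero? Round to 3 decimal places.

t = r·√(n−2) / √(1−r²) with r = 0.398, n = 158
  = 0.398·√156 / √(1 − 0.158404)
  = 0.398·12.489996 / 0.917385
  = 4.971018 / 0.917385 = 5.419

5.419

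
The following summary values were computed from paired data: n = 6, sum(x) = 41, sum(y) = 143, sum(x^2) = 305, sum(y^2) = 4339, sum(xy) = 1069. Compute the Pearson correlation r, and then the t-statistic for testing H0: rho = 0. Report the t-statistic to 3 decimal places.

1.516

Numerator: nΣxy − (Σx)(Σy) = 6·1069 − (41)(143) = 551
Denominator: √[(nΣx²−(Σx)²)(nΣy²−(Σy)²)]
  nΣx²−(Σx)² = 6·305 − 1681 = 149;  nΣy²−(Σy)² = 6·4339 − 20449 = 5585
  √(149·5585) = √832165 = 912.2308
r = 551 / 912.2308 = 0.6040
t = r·√(n−2)/√(1−r²) = 0.6040·√4 / √(1−0.364816) = 1.208000 / 0.796984 = 1.516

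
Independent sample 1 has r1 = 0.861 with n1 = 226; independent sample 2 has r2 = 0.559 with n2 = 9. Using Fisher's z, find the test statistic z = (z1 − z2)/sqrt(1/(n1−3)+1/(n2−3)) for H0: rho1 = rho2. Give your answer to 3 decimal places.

Fisher z-transforms: z1 = atanh(0.861) = 1.297198, z2 = atanh(0.559) = 0.631377; difference d = 0.665821
Var(d) = 1/223 + 1/6 = 0.0044843 + 0.1666667 = 0.1711510
z = d/√Var(d) = 0.665821 / √0.1711510 = 0.665821 / 0.413704 = 1.609

1.609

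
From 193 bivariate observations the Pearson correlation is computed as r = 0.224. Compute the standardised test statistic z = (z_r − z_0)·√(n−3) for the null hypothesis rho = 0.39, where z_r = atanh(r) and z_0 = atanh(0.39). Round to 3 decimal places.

-2.535

Fisher z: atanh(0.224) = 0.227863, atanh(0.39) = 0.411800
z = (z_r − z_0)·√(n−3) = (0.227863 − 0.411800)·√190 = -0.183937 · 13.784049 = -2.535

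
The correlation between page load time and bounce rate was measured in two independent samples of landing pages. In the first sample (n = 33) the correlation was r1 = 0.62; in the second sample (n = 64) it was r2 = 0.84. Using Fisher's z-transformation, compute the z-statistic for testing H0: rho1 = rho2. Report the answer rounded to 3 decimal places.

z1 = atanh(0.62) = 0.725005,  z2 = atanh(0.84) = 1.221174
SE = √(1/(n1−3) + 1/(n2−3)) = √(1/30 + 1/61) = √(0.0333333 + 0.0163934) = √0.0497267 = 0.222995
z = (z1 − z2)/SE = (0.725005 − 1.221174) / 0.222995 = -0.496169 / 0.222995 = -2.225

-2.225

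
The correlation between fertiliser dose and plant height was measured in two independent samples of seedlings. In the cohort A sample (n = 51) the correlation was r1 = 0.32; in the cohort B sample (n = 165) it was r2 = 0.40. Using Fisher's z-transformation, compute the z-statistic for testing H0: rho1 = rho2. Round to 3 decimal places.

-0.560

z1 = atanh(0.32) = 0.331647,  z2 = atanh(0.40) = 0.423649
SE = √(1/(n1−3) + 1/(n2−3)) = √(1/48 + 1/162) = √(0.0208333 + 0.0061728) = √0.0270061 = 0.164335
z = (z1 − z2)/SE = (0.331647 − 0.423649) / 0.164335 = -0.092002 / 0.164335 = -0.560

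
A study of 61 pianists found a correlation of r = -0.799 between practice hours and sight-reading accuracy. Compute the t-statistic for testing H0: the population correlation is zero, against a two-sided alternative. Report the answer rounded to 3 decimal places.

1 − r² = 1 − 0.638401 = 0.361599;  √(1−r²) = 0.601331
√(n−2) = √59 = 7.681146
t = r·√(n−2)/√(1−r²) = -0.799 · 7.681146 / 0.601331 = -10.206

-10.206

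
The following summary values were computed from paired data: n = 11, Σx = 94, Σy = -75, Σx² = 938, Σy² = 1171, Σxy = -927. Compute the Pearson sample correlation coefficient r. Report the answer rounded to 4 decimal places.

Numerator: nΣxy − (Σx)(Σy) = 11·(-927) − (94)(-75) = -3147
Denominator: √[(nΣx²−(Σx)²)(nΣy²−(Σy)²)]
  nΣx²−(Σx)² = 11·938 − 8836 = 1482;  nΣy²−(Σy)² = 11·1171 − 5625 = 7256
  √(1482·7256) = √10753392 = 3279.2365
r = -3147 / 3279.2365 = -0.9597

-0.9597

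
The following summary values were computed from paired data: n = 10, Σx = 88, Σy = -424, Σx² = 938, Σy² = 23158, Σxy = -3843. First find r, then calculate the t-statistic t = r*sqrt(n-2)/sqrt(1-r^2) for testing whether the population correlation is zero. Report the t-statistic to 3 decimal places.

-0.346

Numerator: nΣxy − (Σx)(Σy) = 10·(-3843) − (88)(-424) = -1118
Denominator: √[(nΣx²−(Σx)²)(nΣy²−(Σy)²)]
  nΣx²−(Σx)² = 10·938 − 7744 = 1636;  nΣy²−(Σy)² = 10·23158 − 179776 = 51804
  √(1636·51804) = √84751344 = 9206.0493
r = -1118 / 9206.0493 = -0.1214
t = r·√(n−2)/√(1−r²) = -0.1214·√8 / √(1−0.014738) = -0.343371 / 0.992604 = -0.346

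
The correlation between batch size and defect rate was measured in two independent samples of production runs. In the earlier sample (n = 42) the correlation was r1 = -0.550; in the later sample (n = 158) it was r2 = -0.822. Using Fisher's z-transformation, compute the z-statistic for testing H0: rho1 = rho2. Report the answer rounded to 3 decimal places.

z1 = atanh(-0.550) = -0.618381,  z2 = atanh(-0.822) = -1.162953
SE = √(1/(n1−3) + 1/(n2−3)) = √(1/39 + 1/155) = √(0.0256410 + 0.0064516) = √0.0320926 = 0.179144
z = (z1 − z2)/SE = (-0.618381 − (-1.162953)) / 0.179144 = 0.544572 / 0.179144 = 3.040

3.040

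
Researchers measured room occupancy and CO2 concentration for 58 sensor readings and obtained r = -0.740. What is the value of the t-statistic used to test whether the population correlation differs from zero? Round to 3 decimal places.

-8.233

1 − r² = 1 − 0.547600 = 0.452400;  √(1−r²) = 0.672607
√(n−2) = √56 = 7.483315
t = r·√(n−2)/√(1−r²) = -0.740 · 7.483315 / 0.672607 = -8.233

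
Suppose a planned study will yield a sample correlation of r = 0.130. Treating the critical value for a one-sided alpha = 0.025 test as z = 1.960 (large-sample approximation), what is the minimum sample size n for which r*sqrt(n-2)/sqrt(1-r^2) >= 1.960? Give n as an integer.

226

Need r·√(n−2)/√(1−r²) ≥ 1.960
√(n−2) ≥ 1.960·√(1−0.016900) / 0.130 = 1.960·0.991514 / 0.130 = 14.9490
n−2 ≥ 223.4726  ⇒  n ≥ 225.4726
Smallest integer n = 226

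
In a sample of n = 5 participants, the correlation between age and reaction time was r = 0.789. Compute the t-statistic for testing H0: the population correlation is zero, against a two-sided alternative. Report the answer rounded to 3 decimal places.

1 − r² = 1 − 0.622521 = 0.377479;  √(1−r²) = 0.614393
√(n−2) = √3 = 1.732051
t = r·√(n−2)/√(1−r²) = 0.789 · 1.732051 / 0.614393 = 2.224

2.224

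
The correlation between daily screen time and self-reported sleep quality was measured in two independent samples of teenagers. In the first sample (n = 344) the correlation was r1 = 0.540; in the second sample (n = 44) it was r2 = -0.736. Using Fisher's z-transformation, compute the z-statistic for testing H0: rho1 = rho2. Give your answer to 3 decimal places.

9.352

z1 = atanh(0.540) = 0.604156,  z2 = atanh(-0.736) = -0.941695
SE = √(1/(n1−3) + 1/(n2−3)) = √(1/341 + 1/41) = √(0.0029326 + 0.0243902) = √0.0273228 = 0.165296
z = (z1 − z2)/SE = (0.604156 − (-0.941695)) / 0.165296 = 1.545851 / 0.165296 = 9.352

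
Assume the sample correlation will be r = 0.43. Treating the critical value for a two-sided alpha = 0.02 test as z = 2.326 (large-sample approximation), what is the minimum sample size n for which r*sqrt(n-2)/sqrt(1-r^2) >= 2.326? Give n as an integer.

26

r√(n−2)/√(1−r²) ≥ 2.326  ⇔  n−2 ≥ (2.326)²·(1−r²)/r²
(1−r²)/r² = (1−0.1849)/0.1849 = 4.4083
n ≥ 2 + 5.410276·4.4083 = 2 + 23.8501 = 25.8501
⌈25.8501⌉ = 26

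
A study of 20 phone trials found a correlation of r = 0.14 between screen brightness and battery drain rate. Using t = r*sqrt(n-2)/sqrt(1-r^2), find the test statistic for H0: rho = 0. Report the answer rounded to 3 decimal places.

1 − r² = 1 − 0.0196 = 0.9804;  √(1−r²) = 0.990152
√(n−2) = √18 = 4.242641
t = r·√(n−2)/√(1−r²) = 0.14 · 4.242641 / 0.990152 = 0.600

0.600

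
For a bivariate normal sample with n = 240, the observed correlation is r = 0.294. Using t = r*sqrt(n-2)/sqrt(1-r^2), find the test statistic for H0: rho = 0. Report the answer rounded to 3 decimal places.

1 − r² = 1 − 0.086436 = 0.913564;  √(1−r²) = 0.955805
√(n−2) = √238 = 15.427249
t = r·√(n−2)/√(1−r²) = 0.294 · 15.427249 / 0.955805 = 4.745

4.745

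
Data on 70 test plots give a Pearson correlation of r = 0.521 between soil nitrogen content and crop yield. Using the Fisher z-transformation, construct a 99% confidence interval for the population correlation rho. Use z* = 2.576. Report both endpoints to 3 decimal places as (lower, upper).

z_r = atanh(0.521) = 0.577711;  SE = 1/√(n−3) = 1/√67 = 0.122169
z-limits: 0.577711 ± 2.576·0.122169 = 0.577711 ± 0.314707 = [0.263004, 0.892418]
ρ-limits: (tanh 0.263004, tanh 0.892418) = (0.257, 0.713)

(0.257, 0.713)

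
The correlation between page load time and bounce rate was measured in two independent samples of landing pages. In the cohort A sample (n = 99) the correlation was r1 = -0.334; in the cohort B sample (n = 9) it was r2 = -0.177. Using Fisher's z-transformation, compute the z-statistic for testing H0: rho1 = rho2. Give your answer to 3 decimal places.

Fisher z-transforms: z1 = atanh(-0.334) = -0.347324, z2 = atanh(-0.177) = -0.178884; difference d = -0.168440
Var(d) = 1/96 + 1/6 = 0.0104167 + 0.1666667 = 0.1770834
z = d/√Var(d) = -0.168440 / √0.1770834 = -0.168440 / 0.420813 = -0.400

-0.400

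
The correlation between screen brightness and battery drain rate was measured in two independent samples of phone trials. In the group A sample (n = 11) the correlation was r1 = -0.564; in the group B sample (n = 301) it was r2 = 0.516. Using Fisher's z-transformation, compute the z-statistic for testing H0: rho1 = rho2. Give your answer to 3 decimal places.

-3.376

Fisher z-transforms: z1 = atanh(-0.564) = -0.638680, z2 = atanh(0.516) = 0.570873; difference d = -1.209553
Var(d) = 1/8 + 1/298 = 0.1250000 + 0.0033557 = 0.1283557
z = d/√Var(d) = -1.209553 / √0.1283557 = -1.209553 / 0.358268 = -3.376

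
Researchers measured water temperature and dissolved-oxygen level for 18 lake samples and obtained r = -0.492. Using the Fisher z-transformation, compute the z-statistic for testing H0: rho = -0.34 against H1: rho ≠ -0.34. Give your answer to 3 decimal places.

Fisher z: atanh(-0.492) = -0.538696, atanh(-0.34) = -0.354093
z = (z_r − z_0)·√(n−3) = (-0.538696 − (-0.354093))·√15 = -0.184603 · 3.872983 = -0.715

-0.715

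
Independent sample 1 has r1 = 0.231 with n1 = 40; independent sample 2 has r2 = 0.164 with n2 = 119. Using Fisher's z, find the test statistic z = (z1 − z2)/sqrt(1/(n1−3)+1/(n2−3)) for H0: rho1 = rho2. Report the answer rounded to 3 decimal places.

0.369

z1 = atanh(0.231) = 0.235246,  z2 = atanh(0.164) = 0.165495
SE = √(1/(n1−3) + 1/(n2−3)) = √(1/37 + 1/116) = √(0.0270270 + 0.0086207) = √0.0356477 = 0.188806
z = (z1 − z2)/SE = (0.235246 − 0.165495) / 0.188806 = 0.069751 / 0.188806 = 0.369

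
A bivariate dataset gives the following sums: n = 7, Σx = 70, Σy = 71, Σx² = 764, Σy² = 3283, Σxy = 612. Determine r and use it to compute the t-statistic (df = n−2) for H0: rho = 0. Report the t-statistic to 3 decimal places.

-0.558

S_xy = nΣxy − ΣxΣy = 7·612 − 70·71 = 4284 − 4970 = -686
S_xx = nΣx² − (Σx)² = 7·764 − 70² = 5348 − 4900 = 448
S_yy = nΣy² − (Σy)² = 7·3283 − 71² = 22981 − 5041 = 17940
r = S_xy / √(S_xx·S_yy) = -686 / √(448·17940) = -686 / √8037120 = -686 / 2834.9815 = -0.2420
t = r·√(n−2)/√(1−r²) = -0.2420·√5 / √(1−0.058564) = -0.541128 / 0.970276 = -0.558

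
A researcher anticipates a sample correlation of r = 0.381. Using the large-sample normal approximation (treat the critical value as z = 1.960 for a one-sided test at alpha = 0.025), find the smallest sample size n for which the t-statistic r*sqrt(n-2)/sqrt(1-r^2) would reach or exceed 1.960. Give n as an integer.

r√(n−2)/√(1−r²) ≥ 1.960  ⇔  n−2 ≥ (1.960)²·(1−r²)/r²
(1−r²)/r² = (1−0.145161)/0.145161 = 5.8889
n ≥ 2 + 3.8416·5.8889 = 2 + 22.6228 = 24.6228
⌈24.6228⌉ = 25

25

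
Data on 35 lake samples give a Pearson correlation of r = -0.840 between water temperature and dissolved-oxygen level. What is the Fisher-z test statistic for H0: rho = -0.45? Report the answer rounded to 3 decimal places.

-4.166

Fisher z: atanh(-0.840) = -1.221174, atanh(-0.45) = -0.484700
z = (z_r − z_0)·√(n−3) = (-1.221174 − (-0.484700))·√32 = -0.736474 · 5.656854 = -4.166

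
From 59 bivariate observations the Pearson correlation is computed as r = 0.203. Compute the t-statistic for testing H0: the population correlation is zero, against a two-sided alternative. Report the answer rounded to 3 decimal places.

1 − r² = 1 − 0.041209 = 0.958791;  √(1−r²) = 0.979179
√(n−2) = √57 = 7.549834
t = r·√(n−2)/√(1−r²) = 0.203 · 7.549834 / 0.979179 = 1.565

1.565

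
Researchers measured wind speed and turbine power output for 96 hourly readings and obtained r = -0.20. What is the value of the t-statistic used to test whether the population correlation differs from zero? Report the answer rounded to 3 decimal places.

-1.979

t = r·√(n−2) / √(1−r²) with r = -0.20, n = 96
  = -0.20·√94 / √(1 − 0.0400)
  = -0.20·9.695360 / 0.979796
  = -1.939072 / 0.979796 = -1.979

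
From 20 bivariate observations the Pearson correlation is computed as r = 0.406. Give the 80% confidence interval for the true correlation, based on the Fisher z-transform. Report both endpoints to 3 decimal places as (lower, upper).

z_r = atanh(0.406) = 0.430812;  SE = 1/√(n−3) = 1/√17 = 0.242536
z-limits: 0.430812 ± 1.282·0.242536 = 0.430812 ± 0.310931 = [0.119881, 0.741743]
ρ-limits: (tanh 0.119881, tanh 0.741743) = (0.119, 0.630)

(0.119, 0.630)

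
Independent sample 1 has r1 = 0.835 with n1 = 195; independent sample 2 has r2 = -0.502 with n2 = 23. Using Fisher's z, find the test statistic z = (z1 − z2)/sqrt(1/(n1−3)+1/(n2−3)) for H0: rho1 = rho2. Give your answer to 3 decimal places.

7.475

z1 = atanh(0.835) = 1.204427,  z2 = atanh(-0.502) = -0.551976
SE = √(1/(n1−3) + 1/(n2−3)) = √(1/192 + 1/20) = √(0.0052083 + 0.0500000) = √0.0552083 = 0.234964
z = (z1 − z2)/SE = (1.204427 − (-0.551976)) / 0.234964 = 1.756403 / 0.234964 = 7.475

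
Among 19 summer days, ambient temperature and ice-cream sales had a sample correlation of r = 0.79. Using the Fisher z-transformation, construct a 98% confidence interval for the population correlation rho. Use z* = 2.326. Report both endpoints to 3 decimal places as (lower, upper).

z_r = atanh(0.79) = 1.071432;  SE = 1/√(n−3) = 1/√16 = 0.250000
z-limits: 1.071432 ± 2.326·0.250000 = 1.071432 ± 0.581500 = [0.489932, 1.652932]
ρ-limits: (tanh 0.489932, tanh 1.652932) = (0.454, 0.929)

(0.454, 0.929)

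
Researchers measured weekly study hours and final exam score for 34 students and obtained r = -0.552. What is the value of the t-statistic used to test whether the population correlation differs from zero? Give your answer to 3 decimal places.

-3.745

t = r·√(n−2) / √(1−r²) with r = -0.552, n = 34
  = -0.552·√32 / √(1 − 0.304704)
  = -0.552·5.656854 / 0.833844
  = -3.122583 / 0.833844 = -3.745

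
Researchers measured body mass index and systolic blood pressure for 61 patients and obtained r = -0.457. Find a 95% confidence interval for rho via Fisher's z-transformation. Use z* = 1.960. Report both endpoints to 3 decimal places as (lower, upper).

(-0.636, -0.232)

Fisher z: z_r = atanh(r) = ½·ln((1+(-0.457))/(1−(-0.457))) = -0.493513
SE(z) = 1/√(n−3) = 1/√58 = 0.131306
95% ⇒ z* = 1.960; margin = 1.960·0.131306 = 0.257360
CI on z-scale: (-0.750873, -0.236153)
Back-transform: tanh(-0.750873) = -0.635669, tanh(-0.236153) = -0.231859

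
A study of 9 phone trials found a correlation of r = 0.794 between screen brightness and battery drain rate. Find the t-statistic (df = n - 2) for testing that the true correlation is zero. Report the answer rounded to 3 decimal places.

3.456

t = r·√(n−2) / √(1−r²) with r = 0.794, n = 9
  = 0.794·√7 / √(1 − 0.630436)
  = 0.794·2.645751 / 0.607918
  = 2.100726 / 0.607918 = 3.456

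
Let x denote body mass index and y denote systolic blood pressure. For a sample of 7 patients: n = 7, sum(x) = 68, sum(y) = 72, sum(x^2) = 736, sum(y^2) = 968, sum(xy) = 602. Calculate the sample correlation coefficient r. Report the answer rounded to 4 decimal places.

-0.7439

Numerator: nΣxy − (Σx)(Σy) = 7·602 − (68)(72) = -682
Denominator: √[(nΣx²−(Σx)²)(nΣy²−(Σy)²)]
  nΣx²−(Σx)² = 7·736 − 4624 = 528;  nΣy²−(Σy)² = 7·968 − 5184 = 1592
  √(528·1592) = √840576 = 916.8293
r = -682 / 916.8293 = -0.7439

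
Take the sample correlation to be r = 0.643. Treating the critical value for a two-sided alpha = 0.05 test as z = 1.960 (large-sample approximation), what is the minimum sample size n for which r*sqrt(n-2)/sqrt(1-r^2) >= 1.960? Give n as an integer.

8

Need r·√(n−2)/√(1−r²) ≥ 1.960
√(n−2) ≥ 1.960·√(1−0.413449) / 0.643 = 1.960·0.765866 / 0.643 = 2.3345
n−2 ≥ 5.4499  ⇒  n ≥ 7.4499
Smallest integer n = 8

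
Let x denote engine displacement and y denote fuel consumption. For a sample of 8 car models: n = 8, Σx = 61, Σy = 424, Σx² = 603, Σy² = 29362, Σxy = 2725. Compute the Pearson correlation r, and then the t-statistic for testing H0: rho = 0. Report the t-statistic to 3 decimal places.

Numerator: nΣxy − (Σx)(Σy) = 8·2725 − (61)(424) = -4064
Denominator: √[(nΣx²−(Σx)²)(nΣy²−(Σy)²)]
  nΣx²−(Σx)² = 8·603 − 3721 = 1103;  nΣy²−(Σy)² = 8·29362 − 179776 = 55120
  √(1103·55120) = √60797360 = 7797.2662
r = -4064 / 7797.2662 = -0.5212
t = r·√(n−2)/√(1−r²) = -0.5212·√6 / √(1−0.271649) = -1.276674 / 0.853435 = -1.496

-1.496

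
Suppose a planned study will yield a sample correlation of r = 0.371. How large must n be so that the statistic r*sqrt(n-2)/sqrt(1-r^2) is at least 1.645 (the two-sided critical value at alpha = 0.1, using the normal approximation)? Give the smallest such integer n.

Need r·√(n−2)/√(1−r²) ≥ 1.645
√(n−2) ≥ 1.645·√(1−0.137641) / 0.371 = 1.645·0.928633 / 0.371 = 4.1175
n−2 ≥ 16.9538  ⇒  n ≥ 18.9538
Smallest integer n = 19

19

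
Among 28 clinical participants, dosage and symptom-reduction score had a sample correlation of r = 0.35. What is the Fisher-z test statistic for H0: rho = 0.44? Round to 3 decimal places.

Fisher z: atanh(0.35) = 0.365444, atanh(0.44) = 0.472231
z = (z_r − z_0)·√(n−3) = (0.365444 − 0.472231)·√25 = -0.106787 · 5.000000 = -0.534

-0.534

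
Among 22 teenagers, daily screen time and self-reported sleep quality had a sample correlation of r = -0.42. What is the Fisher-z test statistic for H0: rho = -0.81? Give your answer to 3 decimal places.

2.961

Fisher z: atanh(-0.42) = -0.447692, atanh(-0.81) = -1.127029
z = (z_r − z_0)·√(n−3) = (-0.447692 − (-1.127029))·√19 = 0.679337 · 4.358899 = 2.961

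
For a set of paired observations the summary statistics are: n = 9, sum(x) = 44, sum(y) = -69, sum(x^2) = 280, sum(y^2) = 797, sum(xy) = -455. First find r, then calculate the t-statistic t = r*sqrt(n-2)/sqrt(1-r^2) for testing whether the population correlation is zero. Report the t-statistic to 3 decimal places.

Numerator: nΣxy − (Σx)(Σy) = 9·(-455) − (44)(-69) = -1059
Denominator: √[(nΣx²−(Σx)²)(nΣy²−(Σy)²)]
  nΣx²−(Σx)² = 9·280 − 1936 = 584;  nΣy²−(Σy)² = 9·797 − 4761 = 2412
  √(584·2412) = √1408608 = 1186.8479
r = -1059 / 1186.8479 = -0.8923
t = r·√(n−2)/√(1−r²) = -0.8923·√7 / √(1−0.796199) = -2.360804 / 0.451443 = -5.229

-5.229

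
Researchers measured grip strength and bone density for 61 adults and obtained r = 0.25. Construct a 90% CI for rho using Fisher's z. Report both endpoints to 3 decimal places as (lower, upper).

(0.039, 0.439)

Fisher z: z_r = atanh(r) = ½·ln((1+0.25)/(1−0.25)) = 0.255413
SE(z) = 1/√(n−3) = 1/√58 = 0.131306
90% ⇒ z* = 1.645; margin = 1.645·0.131306 = 0.215998
CI on z-scale: (0.039415, 0.471411)
Back-transform: tanh(0.039415) = 0.039395, tanh(0.471411) = 0.439339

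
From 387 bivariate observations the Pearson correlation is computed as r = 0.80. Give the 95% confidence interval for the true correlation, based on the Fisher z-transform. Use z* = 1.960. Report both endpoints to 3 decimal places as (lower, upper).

Fisher z: z_r = atanh(r) = ½·ln((1+0.80)/(1−0.80)) = 1.098612
SE(z) = 1/√(n−3) = 1/√384 = 0.051031
95% ⇒ z* = 1.960; margin = 1.960·0.051031 = 0.100021
CI on z-scale: (0.998591, 1.198633)
Back-transform: tanh(0.998591) = 0.761002, tanh(1.198633) = 0.833237

(0.761, 0.833)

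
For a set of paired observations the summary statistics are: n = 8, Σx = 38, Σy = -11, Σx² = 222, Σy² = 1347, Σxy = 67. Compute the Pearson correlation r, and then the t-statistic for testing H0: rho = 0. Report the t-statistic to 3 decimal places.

S_xy = nΣxy − ΣxΣy = 8·67 − 38·(-11) = 536 − (-418) = 954
S_xx = nΣx² − (Σx)² = 8·222 − 38² = 1776 − 1444 = 332
S_yy = nΣy² − (Σy)² = 8·1347 − (-11)² = 10776 − 121 = 10655
r = S_xy / √(S_xx·S_yy) = 954 / √(332·10655) = 954 / √3537460 = 954 / 1880.8137 = 0.5072
t = r·√(n−2)/√(1−r²) = 0.5072·√6 / √(1−0.257252) = 1.242381 / 0.861828 = 1.442

1.442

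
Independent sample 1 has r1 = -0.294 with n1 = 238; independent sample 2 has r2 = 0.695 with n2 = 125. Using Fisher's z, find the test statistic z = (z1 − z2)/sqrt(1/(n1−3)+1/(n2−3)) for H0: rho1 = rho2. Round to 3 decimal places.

z1 = atanh(-0.294) = -0.302939,  z2 = atanh(0.695) = 0.857563
SE = √(1/(n1−3) + 1/(n2−3)) = √(1/235 + 1/122) = √(0.0042553 + 0.0081967) = √0.0124520 = 0.111589
z = (z1 − z2)/SE = (-0.302939 − 0.857563) / 0.111589 = -1.160502 / 0.111589 = -10.400

-10.400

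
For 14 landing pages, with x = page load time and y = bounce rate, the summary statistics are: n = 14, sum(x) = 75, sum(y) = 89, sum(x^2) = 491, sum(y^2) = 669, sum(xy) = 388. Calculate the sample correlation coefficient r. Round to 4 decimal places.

Numerator: nΣxy − (Σx)(Σy) = 14·388 − (75)(89) = -1243
Denominator: √[(nΣx²−(Σx)²)(nΣy²−(Σy)²)]
  nΣx²−(Σx)² = 14·491 − 5625 = 1249;  nΣy²−(Σy)² = 14·669 − 7921 = 1445
  √(1249·1445) = √1804805 = 1343.4303
r = -1243 / 1343.4303 = -0.9252

-0.9252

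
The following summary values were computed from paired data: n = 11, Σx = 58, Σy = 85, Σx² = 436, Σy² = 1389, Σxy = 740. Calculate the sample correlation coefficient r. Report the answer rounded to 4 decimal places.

0.9452

S_xy = nΣxy − ΣxΣy = 11·740 − 58·85 = 8140 − 4930 = 3210
S_xx = nΣx² − (Σx)² = 11·436 − 58² = 4796 − 3364 = 1432
S_yy = nΣy² − (Σy)² = 11·1389 − 85² = 15279 − 7225 = 8054
r = S_xy / √(S_xx·S_yy) = 3210 / √(1432·8054) = 3210 / √11533328 = 3210 / 3396.0754 = 0.9452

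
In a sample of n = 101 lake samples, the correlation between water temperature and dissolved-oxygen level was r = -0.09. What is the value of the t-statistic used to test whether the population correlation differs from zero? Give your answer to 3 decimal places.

t = r·√(n−2) / √(1−r²) with r = -0.09, n = 101
  = -0.09·√99 / √(1 − 0.0081)
  = -0.09·9.949874 / 0.995942
  = -0.895489 / 0.995942 = -0.899

-0.899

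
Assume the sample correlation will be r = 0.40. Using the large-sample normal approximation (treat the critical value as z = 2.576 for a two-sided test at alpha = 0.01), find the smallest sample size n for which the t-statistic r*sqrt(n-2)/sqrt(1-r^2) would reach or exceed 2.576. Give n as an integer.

37

Need r·√(n−2)/√(1−r²) ≥ 2.576
√(n−2) ≥ 2.576·√(1−0.1600) / 0.40 = 2.576·0.916515 / 0.40 = 5.9024
n−2 ≥ 34.8383  ⇒  n ≥ 36.8383
Smallest integer n = 37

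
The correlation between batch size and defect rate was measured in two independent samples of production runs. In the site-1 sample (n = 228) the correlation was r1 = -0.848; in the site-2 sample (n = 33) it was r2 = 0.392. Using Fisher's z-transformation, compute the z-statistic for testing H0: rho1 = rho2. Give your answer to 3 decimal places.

z1 = atanh(-0.848) = -1.248989,  z2 = atanh(0.392) = 0.414161
SE = √(1/(n1−3) + 1/(n2−3)) = √(1/225 + 1/30) = √(0.0044444 + 0.0333333) = √0.0377777 = 0.194365
z = (z1 − z2)/SE = (-1.248989 − 0.414161) / 0.194365 = -1.663150 / 0.194365 = -8.557

-8.557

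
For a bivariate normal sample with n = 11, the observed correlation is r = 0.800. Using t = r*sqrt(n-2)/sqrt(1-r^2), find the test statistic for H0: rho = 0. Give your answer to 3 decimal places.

4.000

t = r·√(n−2) / √(1−r²) with r = 0.800, n = 11
  = 0.800·√9 / √(1 − 0.640000)
  = 0.800·3.000000 / 0.600000
  = 2.400000 / 0.600000 = 4.000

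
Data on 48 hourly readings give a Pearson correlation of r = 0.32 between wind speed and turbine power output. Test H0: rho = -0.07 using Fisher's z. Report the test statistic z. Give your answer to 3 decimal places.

2.695

z_r = atanh(0.32) = 0.331647,  z_0 = atanh(-0.07) = -0.070115
SE = 1/√(n−3) = 1/√45 = 0.149071
z = (z_r − z_0)/SE = (0.331647 − (-0.070115)) / 0.149071 = 0.401762 / 0.149071 = 2.695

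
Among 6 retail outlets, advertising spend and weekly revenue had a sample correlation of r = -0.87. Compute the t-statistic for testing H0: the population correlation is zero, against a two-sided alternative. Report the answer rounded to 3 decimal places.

t = r·√(n−2) / √(1−r²) with r = -0.87, n = 6
  = -0.87·√4 / √(1 − 0.7569)
  = -0.87·2.000000 / 0.493052
  = -1.740000 / 0.493052 = -3.529

-3.529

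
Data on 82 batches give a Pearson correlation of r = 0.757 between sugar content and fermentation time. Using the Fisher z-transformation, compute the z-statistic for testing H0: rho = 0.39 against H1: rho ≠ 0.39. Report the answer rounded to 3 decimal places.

z_r = atanh(0.757) = 0.989151,  z_0 = atanh(0.39) = 0.411800
SE = 1/√(n−3) = 1/√79 = 0.112509
z = (z_r − z_0)/SE = (0.989151 − 0.411800) / 0.112509 = 0.577351 / 0.112509 = 5.132

5.132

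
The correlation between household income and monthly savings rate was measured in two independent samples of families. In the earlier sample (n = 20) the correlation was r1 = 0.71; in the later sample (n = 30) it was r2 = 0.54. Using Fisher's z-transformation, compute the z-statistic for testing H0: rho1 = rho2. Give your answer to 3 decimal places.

0.914

Fisher z-transforms: z1 = atanh(0.71) = 0.887184, z2 = atanh(0.54) = 0.604156; difference d = 0.283028
Var(d) = 1/17 + 1/27 = 0.0588235 + 0.0370370 = 0.0958605
z = d/√Var(d) = 0.283028 / √0.0958605 = 0.283028 / 0.309613 = 0.914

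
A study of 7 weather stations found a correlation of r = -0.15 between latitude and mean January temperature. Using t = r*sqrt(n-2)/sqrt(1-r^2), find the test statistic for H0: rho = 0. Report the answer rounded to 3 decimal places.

t = r·√(n−2) / √(1−r²) with r = -0.15, n = 7
  = -0.15·√5 / √(1 − 0.0225)
  = -0.15·2.236068 / 0.988686
  = -0.335410 / 0.988686 = -0.339

-0.339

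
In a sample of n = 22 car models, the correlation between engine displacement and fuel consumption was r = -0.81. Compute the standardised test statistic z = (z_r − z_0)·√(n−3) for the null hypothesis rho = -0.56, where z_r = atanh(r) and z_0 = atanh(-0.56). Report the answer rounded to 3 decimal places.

-2.154

Fisher z: atanh(-0.81) = -1.127029, atanh(-0.56) = -0.632833
z = (z_r − z_0)·√(n−3) = (-1.127029 − (-0.632833))·√19 = -0.494196 · 4.358899 = -2.154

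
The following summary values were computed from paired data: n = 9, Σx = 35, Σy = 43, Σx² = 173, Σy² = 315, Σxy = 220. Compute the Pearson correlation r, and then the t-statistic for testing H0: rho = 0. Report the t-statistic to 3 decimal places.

Numerator: nΣxy − (Σx)(Σy) = 9·220 − (35)(43) = 475
Denominator: √[(nΣx²−(Σx)²)(nΣy²−(Σy)²)]
  nΣx²−(Σx)² = 9·173 − 1225 = 332;  nΣy²−(Σy)² = 9·315 − 1849 = 986
  √(332·986) = √327352 = 572.1468
r = 475 / 572.1468 = 0.8302
t = r·√(n−2)/√(1−r²) = 0.8302·√7 / √(1−0.689232) = 2.196503 / 0.557466 = 3.940

3.940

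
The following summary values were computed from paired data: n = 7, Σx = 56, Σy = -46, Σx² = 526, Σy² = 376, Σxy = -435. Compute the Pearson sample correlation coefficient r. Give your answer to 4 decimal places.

-0.8836

Numerator: nΣxy − (Σx)(Σy) = 7·(-435) − (56)(-46) = -469
Denominator: √[(nΣx²−(Σx)²)(nΣy²−(Σy)²)]
  nΣx²−(Σx)² = 7·526 − 3136 = 546;  nΣy²−(Σy)² = 7·376 − 2116 = 516
  √(546·516) = √281736 = 530.7881
r = -469 / 530.7881 = -0.8836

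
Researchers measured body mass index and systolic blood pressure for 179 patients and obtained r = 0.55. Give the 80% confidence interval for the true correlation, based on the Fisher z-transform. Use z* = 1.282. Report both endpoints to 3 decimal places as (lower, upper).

(0.479, 0.614)

Fisher z: z_r = atanh(r) = ½·ln((1+0.55)/(1−0.55)) = 0.618381
SE(z) = 1/√(n−3) = 1/√176 = 0.075378
80% ⇒ z* = 1.282; margin = 1.282·0.075378 = 0.096635
CI on z-scale: (0.521746, 0.715016)
Back-transform: tanh(0.521746) = 0.479046, tanh(0.715016) = 0.613813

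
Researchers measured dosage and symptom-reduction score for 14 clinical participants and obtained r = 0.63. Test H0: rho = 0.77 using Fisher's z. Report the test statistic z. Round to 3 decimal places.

Fisher z: atanh(0.63) = 0.741416, atanh(0.77) = 1.020328
z = (z_r − z_0)·√(n−3) = (0.741416 − 1.020328)·√11 = -0.278912 · 3.316625 = -0.925

-0.925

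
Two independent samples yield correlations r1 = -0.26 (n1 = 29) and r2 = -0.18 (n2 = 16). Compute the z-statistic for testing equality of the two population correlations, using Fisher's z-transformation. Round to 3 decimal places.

z1 = atanh(-0.26) = -0.266108,  z2 = atanh(-0.18) = -0.181983
SE = √(1/(n1−3) + 1/(n2−3)) = √(1/26 + 1/13) = √(0.0384615 + 0.0769231) = √0.1153846 = 0.339683
z = (z1 − z2)/SE = (-0.266108 − (-0.181983)) / 0.339683 = -0.084125 / 0.339683 = -0.248

-0.248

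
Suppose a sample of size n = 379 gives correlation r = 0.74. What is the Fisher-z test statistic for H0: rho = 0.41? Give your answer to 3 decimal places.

9.984

z_r = atanh(0.74) = 0.950479,  z_0 = atanh(0.41) = 0.435611
SE = 1/√(n−3) = 1/√376 = 0.051571
z = (z_r − z_0)/SE = (0.950479 − 0.435611) / 0.051571 = 0.514868 / 0.051571 = 9.984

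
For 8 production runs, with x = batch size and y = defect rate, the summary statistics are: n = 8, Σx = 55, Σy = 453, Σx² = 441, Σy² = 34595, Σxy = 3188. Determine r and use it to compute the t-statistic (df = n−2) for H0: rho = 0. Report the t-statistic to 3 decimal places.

Numerator: nΣxy − (Σx)(Σy) = 8·3188 − (55)(453) = 589
Denominator: √[(nΣx²−(Σx)²)(nΣy²−(Σy)²)]
  nΣx²−(Σx)² = 8·441 − 3025 = 503;  nΣy²−(Σy)² = 8·34595 − 205209 = 71551
  √(503·71551) = √35990153 = 5999.1794
r = 589 / 5999.1794 = 0.0982
t = r·√(n−2)/√(1−r²) = 0.0982·√6 / √(1−0.009643) = 0.240540 / 0.995167 = 0.242

0.242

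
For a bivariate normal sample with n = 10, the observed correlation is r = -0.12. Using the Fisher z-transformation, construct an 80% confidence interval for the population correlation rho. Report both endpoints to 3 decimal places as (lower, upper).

(-0.541, 0.349)

z_r = atanh(-0.12) = -0.120581;  SE = 1/√(n−3) = 1/√7 = 0.377964
z-limits: -0.120581 ± 1.282·0.377964 = -0.120581 ± 0.484550 = [-0.605131, 0.363969]
ρ-limits: (tanh -0.605131, tanh 0.363969) = (-0.541, 0.349)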